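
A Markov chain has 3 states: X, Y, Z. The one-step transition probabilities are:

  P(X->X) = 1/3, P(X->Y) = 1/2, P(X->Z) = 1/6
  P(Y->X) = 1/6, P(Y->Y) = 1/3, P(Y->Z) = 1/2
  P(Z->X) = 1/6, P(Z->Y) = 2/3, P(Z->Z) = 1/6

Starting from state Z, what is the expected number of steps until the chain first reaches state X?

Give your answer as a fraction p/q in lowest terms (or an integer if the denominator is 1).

Answer: 6

Derivation:
Let h_i = expected steps to first reach X from state i.
Boundary: h_X = 0.
First-step equations for the other states:
  h_Y = 1 + 1/6*h_X + 1/3*h_Y + 1/2*h_Z
  h_Z = 1 + 1/6*h_X + 2/3*h_Y + 1/6*h_Z

Substituting h_X = 0 and rearranging gives the linear system (I - Q) h = 1:
  [2/3, -1/2] . (h_Y, h_Z) = 1
  [-2/3, 5/6] . (h_Y, h_Z) = 1

Solving yields:
  h_Y = 6
  h_Z = 6

Starting state is Z, so the expected hitting time is h_Z = 6.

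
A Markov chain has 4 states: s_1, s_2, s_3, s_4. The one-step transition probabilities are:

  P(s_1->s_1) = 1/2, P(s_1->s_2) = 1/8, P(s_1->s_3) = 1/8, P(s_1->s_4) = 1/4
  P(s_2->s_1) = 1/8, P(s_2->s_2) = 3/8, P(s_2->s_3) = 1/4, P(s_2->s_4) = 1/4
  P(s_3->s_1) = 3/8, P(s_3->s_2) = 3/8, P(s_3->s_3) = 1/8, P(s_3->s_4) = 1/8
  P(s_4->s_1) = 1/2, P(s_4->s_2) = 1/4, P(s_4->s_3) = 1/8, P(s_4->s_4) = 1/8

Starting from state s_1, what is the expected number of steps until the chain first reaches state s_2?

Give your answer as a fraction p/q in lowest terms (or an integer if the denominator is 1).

Answer: 192/35

Derivation:
Let h_i = expected steps to first reach s_2 from state i.
Boundary: h_s_2 = 0.
First-step equations for the other states:
  h_s_1 = 1 + 1/2*h_s_1 + 1/8*h_s_2 + 1/8*h_s_3 + 1/4*h_s_4
  h_s_3 = 1 + 3/8*h_s_1 + 3/8*h_s_2 + 1/8*h_s_3 + 1/8*h_s_4
  h_s_4 = 1 + 1/2*h_s_1 + 1/4*h_s_2 + 1/8*h_s_3 + 1/8*h_s_4

Substituting h_s_2 = 0 and rearranging gives the linear system (I - Q) h = 1:
  [1/2, -1/8, -1/4] . (h_s_1, h_s_3, h_s_4) = 1
  [-3/8, 7/8, -1/8] . (h_s_1, h_s_3, h_s_4) = 1
  [-1/2, -1/8, 7/8] . (h_s_1, h_s_3, h_s_4) = 1

Solving yields:
  h_s_1 = 192/35
  h_s_3 = 88/21
  h_s_4 = 512/105

Starting state is s_1, so the expected hitting time is h_s_1 = 192/35.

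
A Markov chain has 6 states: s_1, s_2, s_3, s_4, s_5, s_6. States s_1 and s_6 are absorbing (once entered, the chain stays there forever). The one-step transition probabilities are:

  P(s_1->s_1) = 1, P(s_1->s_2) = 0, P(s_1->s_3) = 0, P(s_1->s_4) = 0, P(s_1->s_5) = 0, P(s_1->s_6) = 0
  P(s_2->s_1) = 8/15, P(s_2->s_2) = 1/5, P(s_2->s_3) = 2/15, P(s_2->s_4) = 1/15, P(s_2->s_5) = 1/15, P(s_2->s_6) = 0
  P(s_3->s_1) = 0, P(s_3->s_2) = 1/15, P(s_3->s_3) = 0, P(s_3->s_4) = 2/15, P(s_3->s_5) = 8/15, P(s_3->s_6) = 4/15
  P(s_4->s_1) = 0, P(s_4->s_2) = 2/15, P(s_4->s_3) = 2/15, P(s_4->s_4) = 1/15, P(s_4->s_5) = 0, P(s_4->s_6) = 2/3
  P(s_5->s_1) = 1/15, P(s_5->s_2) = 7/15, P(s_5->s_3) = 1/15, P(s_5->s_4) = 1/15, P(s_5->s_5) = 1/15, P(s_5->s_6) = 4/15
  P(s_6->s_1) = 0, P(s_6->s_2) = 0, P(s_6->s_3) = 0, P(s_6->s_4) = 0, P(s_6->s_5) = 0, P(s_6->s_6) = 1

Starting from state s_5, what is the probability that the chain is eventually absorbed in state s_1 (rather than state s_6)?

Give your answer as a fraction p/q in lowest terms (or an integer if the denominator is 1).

Answer: 1195/2411

Derivation:
Let a_i = P(absorbed in s_1 | start in state i).
Boundary conditions: a_s_1 = 1, a_s_6 = 0.
For each transient state i, a_i = sum_j P(i->j) * a_j:
  a_s_2 = 8/15*a_s_1 + 1/5*a_s_2 + 2/15*a_s_3 + 1/15*a_s_4 + 1/15*a_s_5 + 0*a_s_6
  a_s_3 = 0*a_s_1 + 1/15*a_s_2 + 0*a_s_3 + 2/15*a_s_4 + 8/15*a_s_5 + 4/15*a_s_6
  a_s_4 = 0*a_s_1 + 2/15*a_s_2 + 2/15*a_s_3 + 1/15*a_s_4 + 0*a_s_5 + 2/3*a_s_6
  a_s_5 = 1/15*a_s_1 + 7/15*a_s_2 + 1/15*a_s_3 + 1/15*a_s_4 + 1/15*a_s_5 + 4/15*a_s_6

Substituting a_s_1 = 1 and a_s_6 = 0, rearrange to (I - Q) a = r where r[i] = P(i -> s_1):
  [4/5, -2/15, -1/15, -1/15] . (a_s_2, a_s_3, a_s_4, a_s_5) = 8/15
  [-1/15, 1, -2/15, -8/15] . (a_s_2, a_s_3, a_s_4, a_s_5) = 0
  [-2/15, -2/15, 14/15, 0] . (a_s_2, a_s_3, a_s_4, a_s_5) = 0
  [-7/15, -1/15, -1/15, 14/15] . (a_s_2, a_s_3, a_s_4, a_s_5) = 1/15

Solving yields:
  a_s_2 = 3749/4822
  a_s_3 = 1627/4822
  a_s_4 = 384/2411
  a_s_5 = 1195/2411

Starting state is s_5, so the absorption probability is a_s_5 = 1195/2411.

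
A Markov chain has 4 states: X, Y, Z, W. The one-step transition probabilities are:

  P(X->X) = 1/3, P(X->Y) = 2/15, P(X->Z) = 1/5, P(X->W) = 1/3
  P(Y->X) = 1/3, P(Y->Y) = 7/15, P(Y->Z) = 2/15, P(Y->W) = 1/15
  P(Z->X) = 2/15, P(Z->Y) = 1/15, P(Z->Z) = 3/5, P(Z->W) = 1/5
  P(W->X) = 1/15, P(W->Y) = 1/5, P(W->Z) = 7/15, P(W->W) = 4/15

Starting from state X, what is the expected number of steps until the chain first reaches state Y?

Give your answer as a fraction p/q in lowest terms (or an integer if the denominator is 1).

Answer: 456/55

Derivation:
Let h_i = expected steps to first reach Y from state i.
Boundary: h_Y = 0.
First-step equations for the other states:
  h_X = 1 + 1/3*h_X + 2/15*h_Y + 1/5*h_Z + 1/3*h_W
  h_Z = 1 + 2/15*h_X + 1/15*h_Y + 3/5*h_Z + 1/5*h_W
  h_W = 1 + 1/15*h_X + 1/5*h_Y + 7/15*h_Z + 4/15*h_W

Substituting h_Y = 0 and rearranging gives the linear system (I - Q) h = 1:
  [2/3, -1/5, -1/3] . (h_X, h_Z, h_W) = 1
  [-2/15, 2/5, -1/5] . (h_X, h_Z, h_W) = 1
  [-1/15, -7/15, 11/15] . (h_X, h_Z, h_W) = 1

Solving yields:
  h_X = 456/55
  h_Z = 102/11
  h_W = 441/55

Starting state is X, so the expected hitting time is h_X = 456/55.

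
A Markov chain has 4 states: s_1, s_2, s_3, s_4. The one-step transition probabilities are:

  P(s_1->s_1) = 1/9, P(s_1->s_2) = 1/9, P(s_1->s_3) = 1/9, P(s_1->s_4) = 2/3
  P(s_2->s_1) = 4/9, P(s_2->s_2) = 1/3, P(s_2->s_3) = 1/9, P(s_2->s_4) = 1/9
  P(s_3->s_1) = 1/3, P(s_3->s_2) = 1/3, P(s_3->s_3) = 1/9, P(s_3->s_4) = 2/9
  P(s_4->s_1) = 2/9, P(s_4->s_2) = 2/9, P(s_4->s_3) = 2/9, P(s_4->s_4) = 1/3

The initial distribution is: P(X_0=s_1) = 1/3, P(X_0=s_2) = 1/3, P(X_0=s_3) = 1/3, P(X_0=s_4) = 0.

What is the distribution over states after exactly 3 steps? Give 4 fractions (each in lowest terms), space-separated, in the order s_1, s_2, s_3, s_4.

Answer: 571/2187 515/2187 331/2187 770/2187

Derivation:
Propagating the distribution step by step (d_{t+1} = d_t * P):
d_0 = (s_1=1/3, s_2=1/3, s_3=1/3, s_4=0)
  d_1[s_1] = 1/3*1/9 + 1/3*4/9 + 1/3*1/3 + 0*2/9 = 8/27
  d_1[s_2] = 1/3*1/9 + 1/3*1/3 + 1/3*1/3 + 0*2/9 = 7/27
  d_1[s_3] = 1/3*1/9 + 1/3*1/9 + 1/3*1/9 + 0*2/9 = 1/9
  d_1[s_4] = 1/3*2/3 + 1/3*1/9 + 1/3*2/9 + 0*1/3 = 1/3
d_1 = (s_1=8/27, s_2=7/27, s_3=1/9, s_4=1/3)
  d_2[s_1] = 8/27*1/9 + 7/27*4/9 + 1/9*1/3 + 1/3*2/9 = 7/27
  d_2[s_2] = 8/27*1/9 + 7/27*1/3 + 1/9*1/3 + 1/3*2/9 = 56/243
  d_2[s_3] = 8/27*1/9 + 7/27*1/9 + 1/9*1/9 + 1/3*2/9 = 4/27
  d_2[s_4] = 8/27*2/3 + 7/27*1/9 + 1/9*2/9 + 1/3*1/3 = 88/243
d_2 = (s_1=7/27, s_2=56/243, s_3=4/27, s_4=88/243)
  d_3[s_1] = 7/27*1/9 + 56/243*4/9 + 4/27*1/3 + 88/243*2/9 = 571/2187
  d_3[s_2] = 7/27*1/9 + 56/243*1/3 + 4/27*1/3 + 88/243*2/9 = 515/2187
  d_3[s_3] = 7/27*1/9 + 56/243*1/9 + 4/27*1/9 + 88/243*2/9 = 331/2187
  d_3[s_4] = 7/27*2/3 + 56/243*1/9 + 4/27*2/9 + 88/243*1/3 = 770/2187
d_3 = (s_1=571/2187, s_2=515/2187, s_3=331/2187, s_4=770/2187)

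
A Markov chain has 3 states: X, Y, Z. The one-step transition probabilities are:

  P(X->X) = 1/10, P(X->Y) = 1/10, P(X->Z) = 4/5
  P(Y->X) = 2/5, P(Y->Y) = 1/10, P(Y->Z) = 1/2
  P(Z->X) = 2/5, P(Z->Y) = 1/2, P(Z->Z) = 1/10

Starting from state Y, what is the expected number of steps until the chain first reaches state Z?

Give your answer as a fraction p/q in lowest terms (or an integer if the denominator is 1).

Let h_i = expected steps to first reach Z from state i.
Boundary: h_Z = 0.
First-step equations for the other states:
  h_X = 1 + 1/10*h_X + 1/10*h_Y + 4/5*h_Z
  h_Y = 1 + 2/5*h_X + 1/10*h_Y + 1/2*h_Z

Substituting h_Z = 0 and rearranging gives the linear system (I - Q) h = 1:
  [9/10, -1/10] . (h_X, h_Y) = 1
  [-2/5, 9/10] . (h_X, h_Y) = 1

Solving yields:
  h_X = 100/77
  h_Y = 130/77

Starting state is Y, so the expected hitting time is h_Y = 130/77.

Answer: 130/77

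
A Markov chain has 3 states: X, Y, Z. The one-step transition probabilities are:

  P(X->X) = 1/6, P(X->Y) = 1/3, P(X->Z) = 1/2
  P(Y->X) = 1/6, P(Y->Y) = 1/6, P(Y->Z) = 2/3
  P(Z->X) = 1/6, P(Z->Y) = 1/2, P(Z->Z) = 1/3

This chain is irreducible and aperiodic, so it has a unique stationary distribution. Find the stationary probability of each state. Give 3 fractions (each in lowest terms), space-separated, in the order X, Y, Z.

The stationary distribution satisfies pi = pi * P, i.e.:
  pi_X = 1/6*pi_X + 1/6*pi_Y + 1/6*pi_Z
  pi_Y = 1/3*pi_X + 1/6*pi_Y + 1/2*pi_Z
  pi_Z = 1/2*pi_X + 2/3*pi_Y + 1/3*pi_Z
with normalization: pi_X + pi_Y + pi_Z = 1.

Using the first 2 balance equations plus normalization, the linear system A*pi = b is:
  [-5/6, 1/6, 1/6] . pi = 0
  [1/3, -5/6, 1/2] . pi = 0
  [1, 1, 1] . pi = 1

Solving yields:
  pi_X = 1/6
  pi_Y = 17/48
  pi_Z = 23/48

Verification (pi * P):
  1/6*1/6 + 17/48*1/6 + 23/48*1/6 = 1/6 = pi_X  (ok)
  1/6*1/3 + 17/48*1/6 + 23/48*1/2 = 17/48 = pi_Y  (ok)
  1/6*1/2 + 17/48*2/3 + 23/48*1/3 = 23/48 = pi_Z  (ok)

Answer: 1/6 17/48 23/48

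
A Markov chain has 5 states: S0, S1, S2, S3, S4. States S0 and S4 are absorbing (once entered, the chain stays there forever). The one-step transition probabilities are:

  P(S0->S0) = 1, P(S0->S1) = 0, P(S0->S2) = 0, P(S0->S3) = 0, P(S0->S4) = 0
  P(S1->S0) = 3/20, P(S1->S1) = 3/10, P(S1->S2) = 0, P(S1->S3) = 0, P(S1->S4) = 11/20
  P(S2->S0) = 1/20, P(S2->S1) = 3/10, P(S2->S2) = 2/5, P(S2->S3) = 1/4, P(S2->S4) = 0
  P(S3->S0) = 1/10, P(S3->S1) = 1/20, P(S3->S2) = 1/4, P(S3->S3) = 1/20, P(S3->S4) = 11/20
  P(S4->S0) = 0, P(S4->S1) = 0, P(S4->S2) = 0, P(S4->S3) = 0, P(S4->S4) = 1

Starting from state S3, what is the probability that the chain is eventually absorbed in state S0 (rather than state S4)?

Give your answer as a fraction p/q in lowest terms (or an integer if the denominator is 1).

Let a_i = P(absorbed in S0 | start in state i).
Boundary conditions: a_S0 = 1, a_S4 = 0.
For each transient state i, a_i = sum_j P(i->j) * a_j:
  a_S1 = 3/20*a_S0 + 3/10*a_S1 + 0*a_S2 + 0*a_S3 + 11/20*a_S4
  a_S2 = 1/20*a_S0 + 3/10*a_S1 + 2/5*a_S2 + 1/4*a_S3 + 0*a_S4
  a_S3 = 1/10*a_S0 + 1/20*a_S1 + 1/4*a_S2 + 1/20*a_S3 + 11/20*a_S4

Substituting a_S0 = 1 and a_S4 = 0, rearrange to (I - Q) a = r where r[i] = P(i -> S0):
  [7/10, 0, 0] . (a_S1, a_S2, a_S3) = 3/20
  [-3/10, 3/5, -1/4] . (a_S1, a_S2, a_S3) = 1/20
  [-1/20, -1/4, 19/20] . (a_S1, a_S2, a_S3) = 1/10

Solving yields:
  a_S1 = 3/14
  a_S2 = 109/406
  a_S3 = 38/203

Starting state is S3, so the absorption probability is a_S3 = 38/203.

Answer: 38/203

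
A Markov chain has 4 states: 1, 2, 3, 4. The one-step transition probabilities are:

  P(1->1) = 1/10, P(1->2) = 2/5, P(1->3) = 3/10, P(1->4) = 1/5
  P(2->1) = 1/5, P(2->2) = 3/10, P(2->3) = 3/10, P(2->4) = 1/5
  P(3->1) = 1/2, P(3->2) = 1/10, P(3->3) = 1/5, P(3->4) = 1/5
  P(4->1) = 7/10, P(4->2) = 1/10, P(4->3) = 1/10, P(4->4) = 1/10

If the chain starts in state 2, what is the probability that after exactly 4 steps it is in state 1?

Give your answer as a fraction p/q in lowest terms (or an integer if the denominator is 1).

Answer: 3311/10000

Derivation:
Computing P^4 by repeated multiplication:
P^1 =
  1: [1/10, 2/5, 3/10, 1/5]
  2: [1/5, 3/10, 3/10, 1/5]
  3: [1/2, 1/10, 1/5, 1/5]
  4: [7/10, 1/10, 1/10, 1/10]
P^2 =
  1: [19/50, 21/100, 23/100, 9/50]
  2: [37/100, 11/50, 23/100, 9/50]
  3: [31/100, 27/100, 6/25, 9/50]
  4: [21/100, 33/100, 27/100, 19/100]
P^3 =
  1: [321/1000, 32/125, 241/1000, 91/500]
  2: [161/500, 51/200, 241/1000, 91/500]
  3: [331/1000, 247/1000, 6/25, 91/500]
  4: [71/200, 229/1000, 47/200, 181/1000]
P^4 =
  1: [207/625, 99/400, 479/2000, 909/5000]
  2: [3311/10000, 619/2500, 479/2000, 909/5000]
  3: [3299/10000, 2487/10000, 599/2500, 909/5000]
  4: [651/2000, 2523/10000, 2403/10000, 1819/10000]

(P^4)[2 -> 1] = 3311/10000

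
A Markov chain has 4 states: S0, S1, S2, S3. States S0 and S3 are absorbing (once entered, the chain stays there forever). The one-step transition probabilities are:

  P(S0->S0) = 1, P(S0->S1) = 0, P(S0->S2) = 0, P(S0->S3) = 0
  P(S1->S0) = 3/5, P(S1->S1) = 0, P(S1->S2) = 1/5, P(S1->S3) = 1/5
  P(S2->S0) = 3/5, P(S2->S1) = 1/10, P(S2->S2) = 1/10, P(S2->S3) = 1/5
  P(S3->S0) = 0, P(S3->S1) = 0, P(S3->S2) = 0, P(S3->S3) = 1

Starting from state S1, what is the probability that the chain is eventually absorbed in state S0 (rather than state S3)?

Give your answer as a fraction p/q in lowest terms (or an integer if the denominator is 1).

Let a_i = P(absorbed in S0 | start in state i).
Boundary conditions: a_S0 = 1, a_S3 = 0.
For each transient state i, a_i = sum_j P(i->j) * a_j:
  a_S1 = 3/5*a_S0 + 0*a_S1 + 1/5*a_S2 + 1/5*a_S3
  a_S2 = 3/5*a_S0 + 1/10*a_S1 + 1/10*a_S2 + 1/5*a_S3

Substituting a_S0 = 1 and a_S3 = 0, rearrange to (I - Q) a = r where r[i] = P(i -> S0):
  [1, -1/5] . (a_S1, a_S2) = 3/5
  [-1/10, 9/10] . (a_S1, a_S2) = 3/5

Solving yields:
  a_S1 = 3/4
  a_S2 = 3/4

Starting state is S1, so the absorption probability is a_S1 = 3/4.

Answer: 3/4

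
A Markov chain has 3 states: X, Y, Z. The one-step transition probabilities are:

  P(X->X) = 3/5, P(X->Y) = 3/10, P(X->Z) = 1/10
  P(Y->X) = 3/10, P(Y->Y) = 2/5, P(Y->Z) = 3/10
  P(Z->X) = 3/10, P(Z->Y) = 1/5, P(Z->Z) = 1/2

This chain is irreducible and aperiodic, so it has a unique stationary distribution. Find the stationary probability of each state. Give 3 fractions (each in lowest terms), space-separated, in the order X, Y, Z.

The stationary distribution satisfies pi = pi * P, i.e.:
  pi_X = 3/5*pi_X + 3/10*pi_Y + 3/10*pi_Z
  pi_Y = 3/10*pi_X + 2/5*pi_Y + 1/5*pi_Z
  pi_Z = 1/10*pi_X + 3/10*pi_Y + 1/2*pi_Z
with normalization: pi_X + pi_Y + pi_Z = 1.

Using the first 2 balance equations plus normalization, the linear system A*pi = b is:
  [-2/5, 3/10, 3/10] . pi = 0
  [3/10, -3/5, 1/5] . pi = 0
  [1, 1, 1] . pi = 1

Solving yields:
  pi_X = 3/7
  pi_Y = 17/56
  pi_Z = 15/56

Verification (pi * P):
  3/7*3/5 + 17/56*3/10 + 15/56*3/10 = 3/7 = pi_X  (ok)
  3/7*3/10 + 17/56*2/5 + 15/56*1/5 = 17/56 = pi_Y  (ok)
  3/7*1/10 + 17/56*3/10 + 15/56*1/2 = 15/56 = pi_Z  (ok)

Answer: 3/7 17/56 15/56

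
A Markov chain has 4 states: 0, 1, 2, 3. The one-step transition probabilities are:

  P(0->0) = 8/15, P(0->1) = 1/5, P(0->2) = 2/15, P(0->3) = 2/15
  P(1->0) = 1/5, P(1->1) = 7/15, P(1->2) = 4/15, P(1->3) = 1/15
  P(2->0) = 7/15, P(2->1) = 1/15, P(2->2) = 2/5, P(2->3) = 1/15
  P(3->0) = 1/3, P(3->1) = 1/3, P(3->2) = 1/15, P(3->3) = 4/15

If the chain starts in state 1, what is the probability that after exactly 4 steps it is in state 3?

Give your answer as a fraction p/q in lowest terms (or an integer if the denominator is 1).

Answer: 5816/50625

Derivation:
Computing P^4 by repeated multiplication:
P^1 =
  0: [8/15, 1/5, 2/15, 2/15]
  1: [1/5, 7/15, 4/15, 1/15]
  2: [7/15, 1/15, 2/5, 1/15]
  3: [1/3, 1/3, 1/15, 4/15]
P^2 =
  0: [97/225, 19/75, 14/75, 29/225]
  1: [26/75, 67/225, 59/225, 7/75]
  2: [106/225, 13/75, 11/45, 1/9]
  3: [82/225, 71/225, 8/45, 32/225]
P^3 =
  0: [154/375, 877/3375, 703/3375, 409/3375]
  1: [1343/3375, 289/1125, 799/3375, 122/1125]
  2: [59/135, 257/1125, 241/1125, 406/3375]
  3: [1309/3375, 943/3375, 16/75, 403/3375]
P^4 =
  0: [1379/3375, 2609/10125, 10907/50625, 1996/16875]
  1: [20768/50625, 12727/50625, 11314/50625, 5816/50625]
  2: [2356/5625, 503/2025, 10778/50625, 6068/50625]
  3: [20356/50625, 4421/16875, 11113/50625, 5893/50625]

(P^4)[1 -> 3] = 5816/50625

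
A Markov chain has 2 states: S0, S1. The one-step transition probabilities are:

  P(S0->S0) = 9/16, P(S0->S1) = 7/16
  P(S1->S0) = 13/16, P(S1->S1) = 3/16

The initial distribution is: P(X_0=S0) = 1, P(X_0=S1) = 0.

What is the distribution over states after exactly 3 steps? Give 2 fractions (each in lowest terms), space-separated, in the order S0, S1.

Propagating the distribution step by step (d_{t+1} = d_t * P):
d_0 = (S0=1, S1=0)
  d_1[S0] = 1*9/16 + 0*13/16 = 9/16
  d_1[S1] = 1*7/16 + 0*3/16 = 7/16
d_1 = (S0=9/16, S1=7/16)
  d_2[S0] = 9/16*9/16 + 7/16*13/16 = 43/64
  d_2[S1] = 9/16*7/16 + 7/16*3/16 = 21/64
d_2 = (S0=43/64, S1=21/64)
  d_3[S0] = 43/64*9/16 + 21/64*13/16 = 165/256
  d_3[S1] = 43/64*7/16 + 21/64*3/16 = 91/256
d_3 = (S0=165/256, S1=91/256)

Answer: 165/256 91/256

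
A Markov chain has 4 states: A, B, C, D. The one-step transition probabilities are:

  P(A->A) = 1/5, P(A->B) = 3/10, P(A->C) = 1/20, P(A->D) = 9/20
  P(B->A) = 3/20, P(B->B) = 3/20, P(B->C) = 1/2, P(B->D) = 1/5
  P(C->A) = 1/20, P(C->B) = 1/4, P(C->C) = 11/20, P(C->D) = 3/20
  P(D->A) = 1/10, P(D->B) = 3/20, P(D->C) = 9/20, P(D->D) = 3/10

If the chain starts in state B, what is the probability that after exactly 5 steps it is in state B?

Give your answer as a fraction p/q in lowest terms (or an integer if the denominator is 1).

Answer: 67623/320000

Derivation:
Computing P^5 by repeated multiplication:
P^1 =
  A: [1/5, 3/10, 1/20, 9/20]
  B: [3/20, 3/20, 1/2, 1/5]
  C: [1/20, 1/4, 11/20, 3/20]
  D: [1/10, 3/20, 9/20, 3/10]
P^2 =
  A: [53/400, 37/200, 39/100, 117/400]
  B: [39/400, 89/400, 179/400, 93/400]
  C: [9/100, 17/80, 199/400, 1/5]
  D: [19/200, 21/100, 37/80, 93/400]
P^3 =
  A: [103/1000, 1671/8000, 1781/4000, 1943/8000]
  B: [197/2000, 67/320, 747/1600, 901/4000]
  C: [379/4000, 853/4000, 759/1600, 1741/8000]
  D: [31/320, 421/2000, 15/32, 1791/8000]
P^4 =
  A: [15757/160000, 8399/40000, 74203/160000, 9111/40000]
  B: [3879/40000, 16917/80000, 74841/160000, 35809/160000]
  C: [15427/160000, 4233/20000, 2351/5000, 35477/160000]
  D: [3871/40000, 1353/6400, 9373/20000, 35707/160000]
P^5 =
  A: [310907/3200000, 675677/3200000, 747973/1600000, 71747/320000]
  B: [12401/128000, 67623/320000, 374847/800000, 714357/3200000]
  C: [154743/1600000, 135349/640000, 93807/200000, 712857/3200000]
  D: [309809/3200000, 33821/160000, 1499921/3200000, 14277/64000]

(P^5)[B -> B] = 67623/320000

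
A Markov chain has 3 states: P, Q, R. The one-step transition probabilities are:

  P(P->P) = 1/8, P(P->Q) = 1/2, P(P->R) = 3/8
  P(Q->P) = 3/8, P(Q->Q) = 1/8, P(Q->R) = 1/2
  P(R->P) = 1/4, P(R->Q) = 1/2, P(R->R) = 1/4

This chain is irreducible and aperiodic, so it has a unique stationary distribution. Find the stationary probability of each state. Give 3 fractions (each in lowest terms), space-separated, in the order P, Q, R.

The stationary distribution satisfies pi = pi * P, i.e.:
  pi_P = 1/8*pi_P + 3/8*pi_Q + 1/4*pi_R
  pi_Q = 1/2*pi_P + 1/8*pi_Q + 1/2*pi_R
  pi_R = 3/8*pi_P + 1/2*pi_Q + 1/4*pi_R
with normalization: pi_P + pi_Q + pi_R = 1.

Using the first 2 balance equations plus normalization, the linear system A*pi = b is:
  [-7/8, 3/8, 1/4] . pi = 0
  [1/2, -7/8, 1/2] . pi = 0
  [1, 1, 1] . pi = 1

Solving yields:
  pi_P = 26/99
  pi_Q = 4/11
  pi_R = 37/99

Verification (pi * P):
  26/99*1/8 + 4/11*3/8 + 37/99*1/4 = 26/99 = pi_P  (ok)
  26/99*1/2 + 4/11*1/8 + 37/99*1/2 = 4/11 = pi_Q  (ok)
  26/99*3/8 + 4/11*1/2 + 37/99*1/4 = 37/99 = pi_R  (ok)

Answer: 26/99 4/11 37/99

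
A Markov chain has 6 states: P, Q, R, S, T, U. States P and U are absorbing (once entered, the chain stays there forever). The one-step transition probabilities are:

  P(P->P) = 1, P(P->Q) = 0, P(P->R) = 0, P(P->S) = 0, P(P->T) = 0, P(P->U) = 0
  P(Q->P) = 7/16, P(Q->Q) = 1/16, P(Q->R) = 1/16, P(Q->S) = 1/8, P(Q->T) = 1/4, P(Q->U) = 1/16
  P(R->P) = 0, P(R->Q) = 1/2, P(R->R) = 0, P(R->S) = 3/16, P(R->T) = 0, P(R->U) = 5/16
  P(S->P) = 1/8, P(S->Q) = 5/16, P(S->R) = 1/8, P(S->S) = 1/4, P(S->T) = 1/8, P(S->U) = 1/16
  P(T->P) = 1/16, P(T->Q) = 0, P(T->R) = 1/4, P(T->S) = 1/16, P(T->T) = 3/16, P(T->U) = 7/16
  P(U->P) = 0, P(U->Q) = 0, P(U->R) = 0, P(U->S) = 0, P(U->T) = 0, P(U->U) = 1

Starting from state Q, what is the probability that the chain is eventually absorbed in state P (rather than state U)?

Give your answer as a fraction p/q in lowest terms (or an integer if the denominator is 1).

Let a_i = P(absorbed in P | start in state i).
Boundary conditions: a_P = 1, a_U = 0.
For each transient state i, a_i = sum_j P(i->j) * a_j:
  a_Q = 7/16*a_P + 1/16*a_Q + 1/16*a_R + 1/8*a_S + 1/4*a_T + 1/16*a_U
  a_R = 0*a_P + 1/2*a_Q + 0*a_R + 3/16*a_S + 0*a_T + 5/16*a_U
  a_S = 1/8*a_P + 5/16*a_Q + 1/8*a_R + 1/4*a_S + 1/8*a_T + 1/16*a_U
  a_T = 1/16*a_P + 0*a_Q + 1/4*a_R + 1/16*a_S + 3/16*a_T + 7/16*a_U

Substituting a_P = 1 and a_U = 0, rearrange to (I - Q) a = r where r[i] = P(i -> P):
  [15/16, -1/16, -1/8, -1/4] . (a_Q, a_R, a_S, a_T) = 7/16
  [-1/2, 1, -3/16, 0] . (a_Q, a_R, a_S, a_T) = 0
  [-5/16, -1/8, 3/4, -1/8] . (a_Q, a_R, a_S, a_T) = 1/8
  [0, -1/4, -1/16, 13/16] . (a_Q, a_R, a_S, a_T) = 1/16

Solving yields:
  a_Q = 18482/29219
  a_R = 12205/29219
  a_S = 15808/29219
  a_T = 7219/29219

Starting state is Q, so the absorption probability is a_Q = 18482/29219.

Answer: 18482/29219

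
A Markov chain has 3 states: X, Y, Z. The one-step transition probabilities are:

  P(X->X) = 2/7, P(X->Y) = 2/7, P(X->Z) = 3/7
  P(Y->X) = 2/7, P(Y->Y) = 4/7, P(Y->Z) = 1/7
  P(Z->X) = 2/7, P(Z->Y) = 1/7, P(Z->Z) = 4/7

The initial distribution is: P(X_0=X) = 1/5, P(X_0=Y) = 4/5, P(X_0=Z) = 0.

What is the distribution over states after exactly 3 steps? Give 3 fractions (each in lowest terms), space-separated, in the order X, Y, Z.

Propagating the distribution step by step (d_{t+1} = d_t * P):
d_0 = (X=1/5, Y=4/5, Z=0)
  d_1[X] = 1/5*2/7 + 4/5*2/7 + 0*2/7 = 2/7
  d_1[Y] = 1/5*2/7 + 4/5*4/7 + 0*1/7 = 18/35
  d_1[Z] = 1/5*3/7 + 4/5*1/7 + 0*4/7 = 1/5
d_1 = (X=2/7, Y=18/35, Z=1/5)
  d_2[X] = 2/7*2/7 + 18/35*2/7 + 1/5*2/7 = 2/7
  d_2[Y] = 2/7*2/7 + 18/35*4/7 + 1/5*1/7 = 99/245
  d_2[Z] = 2/7*3/7 + 18/35*1/7 + 1/5*4/7 = 76/245
d_2 = (X=2/7, Y=99/245, Z=76/245)
  d_3[X] = 2/7*2/7 + 99/245*2/7 + 76/245*2/7 = 2/7
  d_3[Y] = 2/7*2/7 + 99/245*4/7 + 76/245*1/7 = 612/1715
  d_3[Z] = 2/7*3/7 + 99/245*1/7 + 76/245*4/7 = 613/1715
d_3 = (X=2/7, Y=612/1715, Z=613/1715)

Answer: 2/7 612/1715 613/1715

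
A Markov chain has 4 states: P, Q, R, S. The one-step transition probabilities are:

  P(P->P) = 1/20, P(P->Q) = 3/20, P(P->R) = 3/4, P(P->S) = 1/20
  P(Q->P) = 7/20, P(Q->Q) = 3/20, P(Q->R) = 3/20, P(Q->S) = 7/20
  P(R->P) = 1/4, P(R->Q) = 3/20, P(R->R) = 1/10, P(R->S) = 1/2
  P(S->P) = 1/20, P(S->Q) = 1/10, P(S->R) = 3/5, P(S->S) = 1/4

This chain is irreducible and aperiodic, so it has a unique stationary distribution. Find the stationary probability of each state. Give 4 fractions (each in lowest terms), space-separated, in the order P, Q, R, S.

Answer: 617/3730 499/3730 702/1865 121/373

Derivation:
The stationary distribution satisfies pi = pi * P, i.e.:
  pi_P = 1/20*pi_P + 7/20*pi_Q + 1/4*pi_R + 1/20*pi_S
  pi_Q = 3/20*pi_P + 3/20*pi_Q + 3/20*pi_R + 1/10*pi_S
  pi_R = 3/4*pi_P + 3/20*pi_Q + 1/10*pi_R + 3/5*pi_S
  pi_S = 1/20*pi_P + 7/20*pi_Q + 1/2*pi_R + 1/4*pi_S
with normalization: pi_P + pi_Q + pi_R + pi_S = 1.

Using the first 3 balance equations plus normalization, the linear system A*pi = b is:
  [-19/20, 7/20, 1/4, 1/20] . pi = 0
  [3/20, -17/20, 3/20, 1/10] . pi = 0
  [3/4, 3/20, -9/10, 3/5] . pi = 0
  [1, 1, 1, 1] . pi = 1

Solving yields:
  pi_P = 617/3730
  pi_Q = 499/3730
  pi_R = 702/1865
  pi_S = 121/373

Verification (pi * P):
  617/3730*1/20 + 499/3730*7/20 + 702/1865*1/4 + 121/373*1/20 = 617/3730 = pi_P  (ok)
  617/3730*3/20 + 499/3730*3/20 + 702/1865*3/20 + 121/373*1/10 = 499/3730 = pi_Q  (ok)
  617/3730*3/4 + 499/3730*3/20 + 702/1865*1/10 + 121/373*3/5 = 702/1865 = pi_R  (ok)
  617/3730*1/20 + 499/3730*7/20 + 702/1865*1/2 + 121/373*1/4 = 121/373 = pi_S  (ok)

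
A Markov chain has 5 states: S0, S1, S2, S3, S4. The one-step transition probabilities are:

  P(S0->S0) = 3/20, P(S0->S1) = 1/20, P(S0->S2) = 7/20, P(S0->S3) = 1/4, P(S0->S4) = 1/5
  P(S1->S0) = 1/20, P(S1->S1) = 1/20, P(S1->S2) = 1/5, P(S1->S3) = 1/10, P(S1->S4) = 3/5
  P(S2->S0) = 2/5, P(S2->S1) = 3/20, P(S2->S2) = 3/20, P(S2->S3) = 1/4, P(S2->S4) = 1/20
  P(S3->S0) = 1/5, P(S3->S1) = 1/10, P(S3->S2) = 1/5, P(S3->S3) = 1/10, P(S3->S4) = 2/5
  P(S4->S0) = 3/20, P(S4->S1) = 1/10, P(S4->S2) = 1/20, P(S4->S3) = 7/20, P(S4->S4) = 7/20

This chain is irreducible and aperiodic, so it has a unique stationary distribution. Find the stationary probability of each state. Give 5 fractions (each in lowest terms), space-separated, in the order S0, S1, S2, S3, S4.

Answer: 8612/43953 8285/87906 15397/87906 20347/87906 26653/87906

Derivation:
The stationary distribution satisfies pi = pi * P, i.e.:
  pi_S0 = 3/20*pi_S0 + 1/20*pi_S1 + 2/5*pi_S2 + 1/5*pi_S3 + 3/20*pi_S4
  pi_S1 = 1/20*pi_S0 + 1/20*pi_S1 + 3/20*pi_S2 + 1/10*pi_S3 + 1/10*pi_S4
  pi_S2 = 7/20*pi_S0 + 1/5*pi_S1 + 3/20*pi_S2 + 1/5*pi_S3 + 1/20*pi_S4
  pi_S3 = 1/4*pi_S0 + 1/10*pi_S1 + 1/4*pi_S2 + 1/10*pi_S3 + 7/20*pi_S4
  pi_S4 = 1/5*pi_S0 + 3/5*pi_S1 + 1/20*pi_S2 + 2/5*pi_S3 + 7/20*pi_S4
with normalization: pi_S0 + pi_S1 + pi_S2 + pi_S3 + pi_S4 = 1.

Using the first 4 balance equations plus normalization, the linear system A*pi = b is:
  [-17/20, 1/20, 2/5, 1/5, 3/20] . pi = 0
  [1/20, -19/20, 3/20, 1/10, 1/10] . pi = 0
  [7/20, 1/5, -17/20, 1/5, 1/20] . pi = 0
  [1/4, 1/10, 1/4, -9/10, 7/20] . pi = 0
  [1, 1, 1, 1, 1] . pi = 1

Solving yields:
  pi_S0 = 8612/43953
  pi_S1 = 8285/87906
  pi_S2 = 15397/87906
  pi_S3 = 20347/87906
  pi_S4 = 26653/87906

Verification (pi * P):
  8612/43953*3/20 + 8285/87906*1/20 + 15397/87906*2/5 + 20347/87906*1/5 + 26653/87906*3/20 = 8612/43953 = pi_S0  (ok)
  8612/43953*1/20 + 8285/87906*1/20 + 15397/87906*3/20 + 20347/87906*1/10 + 26653/87906*1/10 = 8285/87906 = pi_S1  (ok)
  8612/43953*7/20 + 8285/87906*1/5 + 15397/87906*3/20 + 20347/87906*1/5 + 26653/87906*1/20 = 15397/87906 = pi_S2  (ok)
  8612/43953*1/4 + 8285/87906*1/10 + 15397/87906*1/4 + 20347/87906*1/10 + 26653/87906*7/20 = 20347/87906 = pi_S3  (ok)
  8612/43953*1/5 + 8285/87906*3/5 + 15397/87906*1/20 + 20347/87906*2/5 + 26653/87906*7/20 = 26653/87906 = pi_S4  (ok)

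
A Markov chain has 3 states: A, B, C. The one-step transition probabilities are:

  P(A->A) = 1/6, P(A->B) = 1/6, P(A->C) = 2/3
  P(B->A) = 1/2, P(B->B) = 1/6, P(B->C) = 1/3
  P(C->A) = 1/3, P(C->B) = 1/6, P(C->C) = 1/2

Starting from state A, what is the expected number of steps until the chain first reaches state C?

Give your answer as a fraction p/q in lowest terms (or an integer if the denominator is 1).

Let h_i = expected steps to first reach C from state i.
Boundary: h_C = 0.
First-step equations for the other states:
  h_A = 1 + 1/6*h_A + 1/6*h_B + 2/3*h_C
  h_B = 1 + 1/2*h_A + 1/6*h_B + 1/3*h_C

Substituting h_C = 0 and rearranging gives the linear system (I - Q) h = 1:
  [5/6, -1/6] . (h_A, h_B) = 1
  [-1/2, 5/6] . (h_A, h_B) = 1

Solving yields:
  h_A = 18/11
  h_B = 24/11

Starting state is A, so the expected hitting time is h_A = 18/11.

Answer: 18/11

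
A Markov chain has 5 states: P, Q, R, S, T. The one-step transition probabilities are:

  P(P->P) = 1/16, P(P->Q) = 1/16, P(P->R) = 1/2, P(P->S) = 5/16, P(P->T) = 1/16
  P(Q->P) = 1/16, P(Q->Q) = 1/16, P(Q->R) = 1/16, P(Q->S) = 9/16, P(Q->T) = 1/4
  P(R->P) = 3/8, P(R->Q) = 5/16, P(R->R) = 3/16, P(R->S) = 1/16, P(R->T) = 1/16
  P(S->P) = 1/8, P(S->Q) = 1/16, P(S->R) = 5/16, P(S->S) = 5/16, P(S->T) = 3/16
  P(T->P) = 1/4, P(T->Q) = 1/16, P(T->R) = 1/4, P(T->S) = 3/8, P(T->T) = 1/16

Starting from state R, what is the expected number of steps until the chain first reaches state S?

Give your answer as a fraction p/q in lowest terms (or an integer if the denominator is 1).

Let h_i = expected steps to first reach S from state i.
Boundary: h_S = 0.
First-step equations for the other states:
  h_P = 1 + 1/16*h_P + 1/16*h_Q + 1/2*h_R + 5/16*h_S + 1/16*h_T
  h_Q = 1 + 1/16*h_P + 1/16*h_Q + 1/16*h_R + 9/16*h_S + 1/4*h_T
  h_R = 1 + 3/8*h_P + 5/16*h_Q + 3/16*h_R + 1/16*h_S + 1/16*h_T
  h_T = 1 + 1/4*h_P + 1/16*h_Q + 1/4*h_R + 3/8*h_S + 1/16*h_T

Substituting h_S = 0 and rearranging gives the linear system (I - Q) h = 1:
  [15/16, -1/16, -1/2, -1/16] . (h_P, h_Q, h_R, h_T) = 1
  [-1/16, 15/16, -1/16, -1/4] . (h_P, h_Q, h_R, h_T) = 1
  [-3/8, -5/16, 13/16, -1/16] . (h_P, h_Q, h_R, h_T) = 1
  [-1/4, -1/16, -1/4, 15/16] . (h_P, h_Q, h_R, h_T) = 1

Solving yields:
  h_P = 93952/25771
  h_Q = 63504/25771
  h_R = 106048/25771
  h_T = 85056/25771

Starting state is R, so the expected hitting time is h_R = 106048/25771.

Answer: 106048/25771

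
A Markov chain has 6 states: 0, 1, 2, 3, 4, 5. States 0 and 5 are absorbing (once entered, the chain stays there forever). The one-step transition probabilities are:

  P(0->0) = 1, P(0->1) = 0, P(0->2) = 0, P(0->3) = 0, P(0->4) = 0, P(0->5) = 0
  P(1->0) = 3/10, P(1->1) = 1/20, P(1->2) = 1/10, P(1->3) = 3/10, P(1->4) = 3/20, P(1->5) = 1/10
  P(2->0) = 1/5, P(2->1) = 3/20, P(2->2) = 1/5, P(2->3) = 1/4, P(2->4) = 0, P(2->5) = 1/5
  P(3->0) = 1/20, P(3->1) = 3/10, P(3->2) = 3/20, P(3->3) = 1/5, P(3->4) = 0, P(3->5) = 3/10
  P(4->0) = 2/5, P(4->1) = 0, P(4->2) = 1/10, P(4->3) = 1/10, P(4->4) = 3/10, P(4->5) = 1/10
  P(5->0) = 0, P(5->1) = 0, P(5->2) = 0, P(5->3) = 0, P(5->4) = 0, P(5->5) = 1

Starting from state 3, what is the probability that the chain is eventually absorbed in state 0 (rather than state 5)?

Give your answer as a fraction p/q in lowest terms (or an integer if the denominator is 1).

Answer: 9751/26002

Derivation:
Let a_i = P(absorbed in 0 | start in state i).
Boundary conditions: a_0 = 1, a_5 = 0.
For each transient state i, a_i = sum_j P(i->j) * a_j:
  a_1 = 3/10*a_0 + 1/20*a_1 + 1/10*a_2 + 3/10*a_3 + 3/20*a_4 + 1/10*a_5
  a_2 = 1/5*a_0 + 3/20*a_1 + 1/5*a_2 + 1/4*a_3 + 0*a_4 + 1/5*a_5
  a_3 = 1/20*a_0 + 3/10*a_1 + 3/20*a_2 + 1/5*a_3 + 0*a_4 + 3/10*a_5
  a_4 = 2/5*a_0 + 0*a_1 + 1/10*a_2 + 1/10*a_3 + 3/10*a_4 + 1/10*a_5

Substituting a_0 = 1 and a_5 = 0, rearrange to (I - Q) a = r where r[i] = P(i -> 0):
  [19/20, -1/10, -3/10, -3/20] . (a_1, a_2, a_3, a_4) = 3/10
  [-3/20, 4/5, -1/4, 0] . (a_1, a_2, a_3, a_4) = 1/5
  [-3/10, -3/20, 4/5, 0] . (a_1, a_2, a_3, a_4) = 1/20
  [0, -1/10, -1/10, 7/10] . (a_1, a_2, a_3, a_4) = 2/5

Solving yields:
  a_1 = 15447/26002
  a_2 = 6222/13001
  a_3 = 9751/26002
  a_4 = 18029/26002

Starting state is 3, so the absorption probability is a_3 = 9751/26002.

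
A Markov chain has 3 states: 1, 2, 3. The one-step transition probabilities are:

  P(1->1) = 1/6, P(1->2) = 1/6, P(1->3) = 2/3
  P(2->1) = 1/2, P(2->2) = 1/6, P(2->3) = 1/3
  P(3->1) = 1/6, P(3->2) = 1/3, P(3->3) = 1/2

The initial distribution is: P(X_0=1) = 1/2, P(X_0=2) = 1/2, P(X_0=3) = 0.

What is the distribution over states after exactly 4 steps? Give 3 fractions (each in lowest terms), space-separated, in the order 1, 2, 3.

Answer: 163/648 323/1296 647/1296

Derivation:
Propagating the distribution step by step (d_{t+1} = d_t * P):
d_0 = (1=1/2, 2=1/2, 3=0)
  d_1[1] = 1/2*1/6 + 1/2*1/2 + 0*1/6 = 1/3
  d_1[2] = 1/2*1/6 + 1/2*1/6 + 0*1/3 = 1/6
  d_1[3] = 1/2*2/3 + 1/2*1/3 + 0*1/2 = 1/2
d_1 = (1=1/3, 2=1/6, 3=1/2)
  d_2[1] = 1/3*1/6 + 1/6*1/2 + 1/2*1/6 = 2/9
  d_2[2] = 1/3*1/6 + 1/6*1/6 + 1/2*1/3 = 1/4
  d_2[3] = 1/3*2/3 + 1/6*1/3 + 1/2*1/2 = 19/36
d_2 = (1=2/9, 2=1/4, 3=19/36)
  d_3[1] = 2/9*1/6 + 1/4*1/2 + 19/36*1/6 = 1/4
  d_3[2] = 2/9*1/6 + 1/4*1/6 + 19/36*1/3 = 55/216
  d_3[3] = 2/9*2/3 + 1/4*1/3 + 19/36*1/2 = 107/216
d_3 = (1=1/4, 2=55/216, 3=107/216)
  d_4[1] = 1/4*1/6 + 55/216*1/2 + 107/216*1/6 = 163/648
  d_4[2] = 1/4*1/6 + 55/216*1/6 + 107/216*1/3 = 323/1296
  d_4[3] = 1/4*2/3 + 55/216*1/3 + 107/216*1/2 = 647/1296
d_4 = (1=163/648, 2=323/1296, 3=647/1296)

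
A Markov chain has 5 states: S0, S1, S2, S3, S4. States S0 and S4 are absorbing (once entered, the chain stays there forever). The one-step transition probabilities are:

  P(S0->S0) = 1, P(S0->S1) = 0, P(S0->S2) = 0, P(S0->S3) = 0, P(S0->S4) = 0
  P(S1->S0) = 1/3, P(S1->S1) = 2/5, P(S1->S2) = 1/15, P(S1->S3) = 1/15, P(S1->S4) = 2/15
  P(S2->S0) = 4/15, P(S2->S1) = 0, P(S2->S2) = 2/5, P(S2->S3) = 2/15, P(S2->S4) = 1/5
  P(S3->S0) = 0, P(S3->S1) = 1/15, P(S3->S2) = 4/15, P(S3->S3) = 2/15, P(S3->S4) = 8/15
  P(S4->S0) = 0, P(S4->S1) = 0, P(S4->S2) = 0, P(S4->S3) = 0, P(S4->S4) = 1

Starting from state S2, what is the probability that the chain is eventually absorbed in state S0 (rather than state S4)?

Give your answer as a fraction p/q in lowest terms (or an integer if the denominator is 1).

Let a_i = P(absorbed in S0 | start in state i).
Boundary conditions: a_S0 = 1, a_S4 = 0.
For each transient state i, a_i = sum_j P(i->j) * a_j:
  a_S1 = 1/3*a_S0 + 2/5*a_S1 + 1/15*a_S2 + 1/15*a_S3 + 2/15*a_S4
  a_S2 = 4/15*a_S0 + 0*a_S1 + 2/5*a_S2 + 2/15*a_S3 + 1/5*a_S4
  a_S3 = 0*a_S0 + 1/15*a_S1 + 4/15*a_S2 + 2/15*a_S3 + 8/15*a_S4

Substituting a_S0 = 1 and a_S4 = 0, rearrange to (I - Q) a = r where r[i] = P(i -> S0):
  [3/5, -1/15, -1/15] . (a_S1, a_S2, a_S3) = 1/3
  [0, 3/5, -2/15] . (a_S1, a_S2, a_S3) = 4/15
  [-1/15, -4/15, 13/15] . (a_S1, a_S2, a_S3) = 0

Solving yields:
  a_S1 = 613/970
  a_S2 = 237/485
  a_S3 = 193/970

Starting state is S2, so the absorption probability is a_S2 = 237/485.

Answer: 237/485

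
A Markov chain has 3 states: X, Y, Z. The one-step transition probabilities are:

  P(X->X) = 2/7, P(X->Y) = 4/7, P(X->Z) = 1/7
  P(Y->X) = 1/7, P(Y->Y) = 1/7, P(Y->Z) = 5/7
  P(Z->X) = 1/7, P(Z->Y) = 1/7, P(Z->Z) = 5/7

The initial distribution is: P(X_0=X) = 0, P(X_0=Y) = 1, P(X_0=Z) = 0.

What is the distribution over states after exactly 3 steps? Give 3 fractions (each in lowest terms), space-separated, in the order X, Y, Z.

Answer: 57/343 73/343 213/343

Derivation:
Propagating the distribution step by step (d_{t+1} = d_t * P):
d_0 = (X=0, Y=1, Z=0)
  d_1[X] = 0*2/7 + 1*1/7 + 0*1/7 = 1/7
  d_1[Y] = 0*4/7 + 1*1/7 + 0*1/7 = 1/7
  d_1[Z] = 0*1/7 + 1*5/7 + 0*5/7 = 5/7
d_1 = (X=1/7, Y=1/7, Z=5/7)
  d_2[X] = 1/7*2/7 + 1/7*1/7 + 5/7*1/7 = 8/49
  d_2[Y] = 1/7*4/7 + 1/7*1/7 + 5/7*1/7 = 10/49
  d_2[Z] = 1/7*1/7 + 1/7*5/7 + 5/7*5/7 = 31/49
d_2 = (X=8/49, Y=10/49, Z=31/49)
  d_3[X] = 8/49*2/7 + 10/49*1/7 + 31/49*1/7 = 57/343
  d_3[Y] = 8/49*4/7 + 10/49*1/7 + 31/49*1/7 = 73/343
  d_3[Z] = 8/49*1/7 + 10/49*5/7 + 31/49*5/7 = 213/343
d_3 = (X=57/343, Y=73/343, Z=213/343)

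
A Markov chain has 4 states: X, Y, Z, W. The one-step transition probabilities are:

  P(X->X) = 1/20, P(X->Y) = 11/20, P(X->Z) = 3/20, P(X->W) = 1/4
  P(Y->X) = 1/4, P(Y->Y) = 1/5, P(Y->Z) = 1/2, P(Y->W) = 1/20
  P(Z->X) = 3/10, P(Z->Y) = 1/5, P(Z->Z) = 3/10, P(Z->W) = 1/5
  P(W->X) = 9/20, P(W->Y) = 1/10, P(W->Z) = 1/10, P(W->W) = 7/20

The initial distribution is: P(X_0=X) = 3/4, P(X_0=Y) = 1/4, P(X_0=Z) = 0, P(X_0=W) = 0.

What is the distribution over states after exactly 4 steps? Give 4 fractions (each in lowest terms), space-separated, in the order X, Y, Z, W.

Answer: 32767/128000 1323/5000 22283/80000 128557/640000

Derivation:
Propagating the distribution step by step (d_{t+1} = d_t * P):
d_0 = (X=3/4, Y=1/4, Z=0, W=0)
  d_1[X] = 3/4*1/20 + 1/4*1/4 + 0*3/10 + 0*9/20 = 1/10
  d_1[Y] = 3/4*11/20 + 1/4*1/5 + 0*1/5 + 0*1/10 = 37/80
  d_1[Z] = 3/4*3/20 + 1/4*1/2 + 0*3/10 + 0*1/10 = 19/80
  d_1[W] = 3/4*1/4 + 1/4*1/20 + 0*1/5 + 0*7/20 = 1/5
d_1 = (X=1/10, Y=37/80, Z=19/80, W=1/5)
  d_2[X] = 1/10*1/20 + 37/80*1/4 + 19/80*3/10 + 1/5*9/20 = 451/1600
  d_2[Y] = 1/10*11/20 + 37/80*1/5 + 19/80*1/5 + 1/5*1/10 = 43/200
  d_2[Z] = 1/10*3/20 + 37/80*1/2 + 19/80*3/10 + 1/5*1/10 = 27/80
  d_2[W] = 1/10*1/4 + 37/80*1/20 + 19/80*1/5 + 1/5*7/20 = 53/320
d_2 = (X=451/1600, Y=43/200, Z=27/80, W=53/320)
  d_3[X] = 451/1600*1/20 + 43/200*1/4 + 27/80*3/10 + 53/320*9/20 = 1949/8000
  d_3[Y] = 451/1600*11/20 + 43/200*1/5 + 27/80*1/5 + 53/320*1/10 = 9027/32000
  d_3[Z] = 451/1600*3/20 + 43/200*1/2 + 27/80*3/10 + 53/320*1/10 = 8563/32000
  d_3[W] = 451/1600*1/4 + 43/200*1/20 + 27/80*1/5 + 53/320*7/20 = 3307/16000
d_3 = (X=1949/8000, Y=9027/32000, Z=8563/32000, W=3307/16000)
  d_4[X] = 1949/8000*1/20 + 9027/32000*1/4 + 8563/32000*3/10 + 3307/16000*9/20 = 32767/128000
  d_4[Y] = 1949/8000*11/20 + 9027/32000*1/5 + 8563/32000*1/5 + 3307/16000*1/10 = 1323/5000
  d_4[Z] = 1949/8000*3/20 + 9027/32000*1/2 + 8563/32000*3/10 + 3307/16000*1/10 = 22283/80000
  d_4[W] = 1949/8000*1/4 + 9027/32000*1/20 + 8563/32000*1/5 + 3307/16000*7/20 = 128557/640000
d_4 = (X=32767/128000, Y=1323/5000, Z=22283/80000, W=128557/640000)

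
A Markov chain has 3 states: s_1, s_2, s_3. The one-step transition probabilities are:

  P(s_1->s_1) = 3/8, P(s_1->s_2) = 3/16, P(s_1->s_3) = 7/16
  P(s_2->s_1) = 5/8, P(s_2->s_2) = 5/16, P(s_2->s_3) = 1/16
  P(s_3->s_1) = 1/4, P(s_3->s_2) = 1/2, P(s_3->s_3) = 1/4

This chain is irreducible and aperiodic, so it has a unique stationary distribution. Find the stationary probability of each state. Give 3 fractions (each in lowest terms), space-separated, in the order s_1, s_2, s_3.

Answer: 31/74 23/74 10/37

Derivation:
The stationary distribution satisfies pi = pi * P, i.e.:
  pi_s_1 = 3/8*pi_s_1 + 5/8*pi_s_2 + 1/4*pi_s_3
  pi_s_2 = 3/16*pi_s_1 + 5/16*pi_s_2 + 1/2*pi_s_3
  pi_s_3 = 7/16*pi_s_1 + 1/16*pi_s_2 + 1/4*pi_s_3
with normalization: pi_s_1 + pi_s_2 + pi_s_3 = 1.

Using the first 2 balance equations plus normalization, the linear system A*pi = b is:
  [-5/8, 5/8, 1/4] . pi = 0
  [3/16, -11/16, 1/2] . pi = 0
  [1, 1, 1] . pi = 1

Solving yields:
  pi_s_1 = 31/74
  pi_s_2 = 23/74
  pi_s_3 = 10/37

Verification (pi * P):
  31/74*3/8 + 23/74*5/8 + 10/37*1/4 = 31/74 = pi_s_1  (ok)
  31/74*3/16 + 23/74*5/16 + 10/37*1/2 = 23/74 = pi_s_2  (ok)
  31/74*7/16 + 23/74*1/16 + 10/37*1/4 = 10/37 = pi_s_3  (ok)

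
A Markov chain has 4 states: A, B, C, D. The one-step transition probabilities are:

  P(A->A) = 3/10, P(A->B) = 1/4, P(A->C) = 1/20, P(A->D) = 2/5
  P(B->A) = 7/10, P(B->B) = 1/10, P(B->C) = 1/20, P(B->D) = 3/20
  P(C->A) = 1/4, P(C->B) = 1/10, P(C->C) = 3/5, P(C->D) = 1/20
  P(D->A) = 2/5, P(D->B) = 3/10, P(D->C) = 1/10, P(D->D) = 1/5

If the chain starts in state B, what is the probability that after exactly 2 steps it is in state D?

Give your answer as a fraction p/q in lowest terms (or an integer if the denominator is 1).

Answer: 131/400

Derivation:
Computing P^2 by repeated multiplication:
P^1 =
  A: [3/10, 1/4, 1/20, 2/5]
  B: [7/10, 1/10, 1/20, 3/20]
  C: [1/4, 1/10, 3/5, 1/20]
  D: [2/5, 3/10, 1/10, 1/5]
P^2 =
  A: [7/16, 9/40, 39/400, 6/25]
  B: [141/400, 47/200, 17/200, 131/400]
  C: [63/200, 59/400, 153/400, 31/200]
  D: [87/200, 1/5, 23/200, 1/4]

(P^2)[B -> D] = 131/400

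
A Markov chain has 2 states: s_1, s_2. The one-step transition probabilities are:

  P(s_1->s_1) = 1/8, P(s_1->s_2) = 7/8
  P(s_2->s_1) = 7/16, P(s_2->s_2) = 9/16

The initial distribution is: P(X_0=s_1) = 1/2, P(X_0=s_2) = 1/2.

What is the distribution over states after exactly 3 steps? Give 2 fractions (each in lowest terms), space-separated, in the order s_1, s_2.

Answer: 2689/8192 5503/8192

Derivation:
Propagating the distribution step by step (d_{t+1} = d_t * P):
d_0 = (s_1=1/2, s_2=1/2)
  d_1[s_1] = 1/2*1/8 + 1/2*7/16 = 9/32
  d_1[s_2] = 1/2*7/8 + 1/2*9/16 = 23/32
d_1 = (s_1=9/32, s_2=23/32)
  d_2[s_1] = 9/32*1/8 + 23/32*7/16 = 179/512
  d_2[s_2] = 9/32*7/8 + 23/32*9/16 = 333/512
d_2 = (s_1=179/512, s_2=333/512)
  d_3[s_1] = 179/512*1/8 + 333/512*7/16 = 2689/8192
  d_3[s_2] = 179/512*7/8 + 333/512*9/16 = 5503/8192
d_3 = (s_1=2689/8192, s_2=5503/8192)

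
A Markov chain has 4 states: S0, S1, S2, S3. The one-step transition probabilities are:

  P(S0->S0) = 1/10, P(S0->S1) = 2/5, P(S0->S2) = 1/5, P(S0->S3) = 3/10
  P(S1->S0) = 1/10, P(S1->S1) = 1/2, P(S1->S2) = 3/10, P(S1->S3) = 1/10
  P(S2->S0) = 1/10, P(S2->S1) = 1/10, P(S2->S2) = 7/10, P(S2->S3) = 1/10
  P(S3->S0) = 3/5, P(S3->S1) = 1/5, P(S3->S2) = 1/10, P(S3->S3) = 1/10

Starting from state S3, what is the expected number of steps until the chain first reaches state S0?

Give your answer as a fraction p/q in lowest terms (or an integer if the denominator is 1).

Answer: 10/3

Derivation:
Let h_i = expected steps to first reach S0 from state i.
Boundary: h_S0 = 0.
First-step equations for the other states:
  h_S1 = 1 + 1/10*h_S0 + 1/2*h_S1 + 3/10*h_S2 + 1/10*h_S3
  h_S2 = 1 + 1/10*h_S0 + 1/10*h_S1 + 7/10*h_S2 + 1/10*h_S3
  h_S3 = 1 + 3/5*h_S0 + 1/5*h_S1 + 1/10*h_S2 + 1/10*h_S3

Substituting h_S0 = 0 and rearranging gives the linear system (I - Q) h = 1:
  [1/2, -3/10, -1/10] . (h_S1, h_S2, h_S3) = 1
  [-1/10, 3/10, -1/10] . (h_S1, h_S2, h_S3) = 1
  [-1/5, -1/10, 9/10] . (h_S1, h_S2, h_S3) = 1

Solving yields:
  h_S1 = 20/3
  h_S2 = 20/3
  h_S3 = 10/3

Starting state is S3, so the expected hitting time is h_S3 = 10/3.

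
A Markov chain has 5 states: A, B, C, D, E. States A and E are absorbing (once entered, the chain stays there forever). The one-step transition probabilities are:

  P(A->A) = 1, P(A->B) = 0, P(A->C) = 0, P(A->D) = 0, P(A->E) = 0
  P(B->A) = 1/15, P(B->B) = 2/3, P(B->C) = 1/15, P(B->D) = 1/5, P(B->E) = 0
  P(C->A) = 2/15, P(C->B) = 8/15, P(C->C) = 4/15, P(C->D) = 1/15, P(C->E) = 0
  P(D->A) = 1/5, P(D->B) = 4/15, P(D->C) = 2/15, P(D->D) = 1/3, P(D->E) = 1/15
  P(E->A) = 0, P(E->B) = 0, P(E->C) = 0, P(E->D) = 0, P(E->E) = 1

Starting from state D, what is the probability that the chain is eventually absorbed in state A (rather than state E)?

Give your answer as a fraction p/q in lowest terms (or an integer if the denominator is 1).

Let a_i = P(absorbed in A | start in state i).
Boundary conditions: a_A = 1, a_E = 0.
For each transient state i, a_i = sum_j P(i->j) * a_j:
  a_B = 1/15*a_A + 2/3*a_B + 1/15*a_C + 1/5*a_D + 0*a_E
  a_C = 2/15*a_A + 8/15*a_B + 4/15*a_C + 1/15*a_D + 0*a_E
  a_D = 1/5*a_A + 4/15*a_B + 2/15*a_C + 1/3*a_D + 1/15*a_E

Substituting a_A = 1 and a_E = 0, rearrange to (I - Q) a = r where r[i] = P(i -> A):
  [1/3, -1/15, -1/5] . (a_B, a_C, a_D) = 1/15
  [-8/15, 11/15, -1/15] . (a_B, a_C, a_D) = 2/15
  [-4/15, -2/15, 2/3] . (a_B, a_C, a_D) = 1/5

Solving yields:
  a_B = 121/138
  a_C = 247/276
  a_D = 229/276

Starting state is D, so the absorption probability is a_D = 229/276.

Answer: 229/276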